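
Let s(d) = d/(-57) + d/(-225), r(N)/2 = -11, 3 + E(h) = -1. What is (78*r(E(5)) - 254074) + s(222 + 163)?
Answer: -218707688/855 ≈ -2.5580e+5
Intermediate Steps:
E(h) = -4 (E(h) = -3 - 1 = -4)
r(N) = -22 (r(N) = 2*(-11) = -22)
s(d) = -94*d/4275 (s(d) = d*(-1/57) + d*(-1/225) = -d/57 - d/225 = -94*d/4275)
(78*r(E(5)) - 254074) + s(222 + 163) = (78*(-22) - 254074) - 94*(222 + 163)/4275 = (-1716 - 254074) - 94/4275*385 = -255790 - 7238/855 = -218707688/855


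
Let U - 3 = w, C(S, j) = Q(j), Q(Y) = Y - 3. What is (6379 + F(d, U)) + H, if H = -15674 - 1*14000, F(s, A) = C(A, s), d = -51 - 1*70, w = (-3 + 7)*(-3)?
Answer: -23419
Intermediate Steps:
Q(Y) = -3 + Y
C(S, j) = -3 + j
w = -12 (w = 4*(-3) = -12)
d = -121 (d = -51 - 70 = -121)
U = -9 (U = 3 - 12 = -9)
F(s, A) = -3 + s
H = -29674 (H = -15674 - 14000 = -29674)
(6379 + F(d, U)) + H = (6379 + (-3 - 121)) - 29674 = (6379 - 124) - 29674 = 6255 - 29674 = -23419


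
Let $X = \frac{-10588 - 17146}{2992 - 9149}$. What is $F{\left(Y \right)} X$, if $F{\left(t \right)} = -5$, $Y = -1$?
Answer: $- \frac{138670}{6157} \approx -22.522$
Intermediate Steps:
$X = \frac{27734}{6157}$ ($X = - \frac{27734}{-6157} = \left(-27734\right) \left(- \frac{1}{6157}\right) = \frac{27734}{6157} \approx 4.5045$)
$F{\left(Y \right)} X = \left(-5\right) \frac{27734}{6157} = - \frac{138670}{6157}$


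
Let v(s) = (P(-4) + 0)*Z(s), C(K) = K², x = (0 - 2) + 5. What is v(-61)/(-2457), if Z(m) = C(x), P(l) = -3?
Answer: 1/91 ≈ 0.010989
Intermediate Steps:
x = 3 (x = -2 + 5 = 3)
Z(m) = 9 (Z(m) = 3² = 9)
v(s) = -27 (v(s) = (-3 + 0)*9 = -3*9 = -27)
v(-61)/(-2457) = -27/(-2457) = -27*(-1/2457) = 1/91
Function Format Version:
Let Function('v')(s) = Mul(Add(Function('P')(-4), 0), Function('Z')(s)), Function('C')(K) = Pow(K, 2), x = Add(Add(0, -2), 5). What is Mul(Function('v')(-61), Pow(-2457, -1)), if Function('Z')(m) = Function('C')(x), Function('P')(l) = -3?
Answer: Rational(1, 91) ≈ 0.010989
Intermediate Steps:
x = 3 (x = Add(-2, 5) = 3)
Function('Z')(m) = 9 (Function('Z')(m) = Pow(3, 2) = 9)
Function('v')(s) = -27 (Function('v')(s) = Mul(Add(-3, 0), 9) = Mul(-3, 9) = -27)
Mul(Function('v')(-61), Pow(-2457, -1)) = Mul(-27, Pow(-2457, -1)) = Mul(-27, Rational(-1, 2457)) = Rational(1, 91)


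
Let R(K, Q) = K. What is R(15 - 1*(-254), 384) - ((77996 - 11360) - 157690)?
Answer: 91323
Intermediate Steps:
R(15 - 1*(-254), 384) - ((77996 - 11360) - 157690) = (15 - 1*(-254)) - ((77996 - 11360) - 157690) = (15 + 254) - (66636 - 157690) = 269 - 1*(-91054) = 269 + 91054 = 91323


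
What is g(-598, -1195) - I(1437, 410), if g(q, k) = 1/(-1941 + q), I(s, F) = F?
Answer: -1040991/2539 ≈ -410.00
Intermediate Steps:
g(-598, -1195) - I(1437, 410) = 1/(-1941 - 598) - 1*410 = 1/(-2539) - 410 = -1/2539 - 410 = -1040991/2539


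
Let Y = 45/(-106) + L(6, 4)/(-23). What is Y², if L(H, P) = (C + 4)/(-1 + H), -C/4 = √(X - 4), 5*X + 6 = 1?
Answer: 30449921/148596100 - 22396*I*√5/700925 ≈ 0.20492 - 0.071447*I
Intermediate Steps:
X = -1 (X = -6/5 + (⅕)*1 = -6/5 + ⅕ = -1)
C = -4*I*√5 (C = -4*√(-1 - 4) = -4*I*√5 ≈ -8.9443*I)
L(H, P) = (4 - 4*I*√5)/(-1 + H) (L(H, P) = (-4*I*√5 + 4)/(-1 + H) = (4 - 4*I*√5)/(-1 + H))
Y = -5599/12190 + 4*I*√5/115 (Y = 45/(-106) + (4*(1 - I*√5)/(-1 + 6))/(-23) = 45*(-1/106) + (4*(1 - I*√5)/5)*(-1/23) = -45/106 + (4*(⅕)*(1 - I*√5))*(-1/23) = -45/106 + (⅘ - 4*I*√5/5)*(-1/23) = -45/106 + (-4/115 + 4*I*√5/115) = -5599/12190 + 4*I*√5/115 ≈ -0.45931 + 0.077776*I)
Y² = (-5599/12190 + 4*I*√5/115)²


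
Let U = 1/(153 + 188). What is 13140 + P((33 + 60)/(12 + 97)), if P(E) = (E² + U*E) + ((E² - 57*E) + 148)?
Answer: 1730456714/130691 ≈ 13241.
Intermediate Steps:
U = 1/341 ≈ 0.0029326
P(E) = 148 + 2*E² - 19436*E/341 (P(E) = (E² + E/341) + ((E² - 57*E) + 148) = (E² + E/341) + (148 + E² - 57*E) = 148 + 2*E² - 19436*E/341)
13140 + P((33 + 60)/(12 + 97)) = 13140 + (148 + 2*((33 + 60)/(12 + 97))² - 19436*(33 + 60)/(341*(12 + 97))) = 13140 + (148 + 2*(93/109)² - 58308/(11*109)) = 13140 + (148 + 2*(93*(1/109))² - 58308/(11*109)) = 13140 + (148 + 2*(93/109)² - 19436/341*93/109) = 13140 + (148 + 2*(8649/11881) - 58308/1199) = 13140 + (148 + 17298/11881 - 58308/1199) = 13140 + 13176974/130691 = 1730456714/130691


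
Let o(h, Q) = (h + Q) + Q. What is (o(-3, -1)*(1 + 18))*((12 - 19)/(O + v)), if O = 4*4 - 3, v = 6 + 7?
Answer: 665/26 ≈ 25.577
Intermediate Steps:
v = 13
o(h, Q) = h + 2*Q (o(h, Q) = (Q + h) + Q = h + 2*Q)
O = 13 (O = 16 - 3 = 13)
(o(-3, -1)*(1 + 18))*((12 - 19)/(O + v)) = ((-3 + 2*(-1))*(1 + 18))*((12 - 19)/(13 + 13)) = ((-3 - 2)*19)*(-7/26) = (-5*19)*(-7*1/26) = -95*(-7/26) = 665/26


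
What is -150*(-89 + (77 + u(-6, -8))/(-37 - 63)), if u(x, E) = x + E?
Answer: 26889/2 ≈ 13445.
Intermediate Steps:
u(x, E) = E + x
-150*(-89 + (77 + u(-6, -8))/(-37 - 63)) = -150*(-89 + (77 + (-8 - 6))/(-37 - 63)) = -150*(-89 + (77 - 14)/(-100)) = -150*(-89 + 63*(-1/100)) = -150*(-89 - 63/100) = -150*(-8963/100) = 26889/2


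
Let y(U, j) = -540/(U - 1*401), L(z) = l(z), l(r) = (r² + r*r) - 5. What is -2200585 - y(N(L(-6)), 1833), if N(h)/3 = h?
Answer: -22005877/10 ≈ -2.2006e+6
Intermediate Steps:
l(r) = -5 + 2*r² (l(r) = (r² + r²) - 5 = 2*r² - 5 = -5 + 2*r²)
L(z) = -5 + 2*z²
N(h) = 3*h
y(U, j) = -540/(-401 + U) (y(U, j) = -540/(U - 401) = -540/(-401 + U))
-2200585 - y(N(L(-6)), 1833) = -2200585 - (-540)/(-401 + 3*(-5 + 2*(-6)²)) = -2200585 - (-540)/(-401 + 3*(-5 + 2*36)) = -2200585 - (-540)/(-401 + 3*(-5 + 72)) = -2200585 - (-540)/(-401 + 3*67) = -2200585 - (-540)/(-401 + 201) = -2200585 - (-540)/(-200) = -2200585 - (-540)*(-1)/200 = -2200585 - 1*27/10 = -2200585 - 27/10 = -22005877/10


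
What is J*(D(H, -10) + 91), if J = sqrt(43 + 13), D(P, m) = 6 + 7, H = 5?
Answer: 208*sqrt(14) ≈ 778.26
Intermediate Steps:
D(P, m) = 13
J = 2*sqrt(14) (J = sqrt(56) = 2*sqrt(14) ≈ 7.4833)
J*(D(H, -10) + 91) = (2*sqrt(14))*(13 + 91) = (2*sqrt(14))*104 = 208*sqrt(14)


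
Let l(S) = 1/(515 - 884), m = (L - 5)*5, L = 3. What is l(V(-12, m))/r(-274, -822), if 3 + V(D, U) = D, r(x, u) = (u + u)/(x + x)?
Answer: -1/1107 ≈ -0.00090334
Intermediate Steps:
r(x, u) = u/x (r(x, u) = (2*u)/((2*x)) = (2*u)*(1/(2*x)) = u/x)
m = -10 (m = (3 - 5)*5 = -2*5 = -10)
V(D, U) = -3 + D
l(S) = -1/369 (l(S) = 1/(-369) = -1/369)
l(V(-12, m))/r(-274, -822) = -1/(369*((-822/(-274)))) = -1/(369*((-822*(-1/274)))) = -1/369/3 = -1/369*1/3 = -1/1107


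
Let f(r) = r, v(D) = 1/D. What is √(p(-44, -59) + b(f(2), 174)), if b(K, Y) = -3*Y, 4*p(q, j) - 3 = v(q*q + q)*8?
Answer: I*√466474019/946 ≈ 22.831*I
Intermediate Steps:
p(q, j) = ¾ + 2/(q + q²) (p(q, j) = ¾ + (8/(q*q + q))/4 = ¾ + (8/(q² + q))/4 = ¾ + (8/(q + q²))/4 = ¾ + 2/(q + q²))
√(p(-44, -59) + b(f(2), 174)) = √((¼)*(8 + 3*(-44)*(1 - 44))/(-44*(1 - 44)) - 3*174) = √((¼)*(-1/44)*(8 + 3*(-44)*(-43))/(-43) - 522) = √((¼)*(-1/44)*(-1/43)*(8 + 5676) - 522) = √((¼)*(-1/44)*(-1/43)*5684 - 522) = √(1421/1892 - 522) = √(-986203/1892) = I*√466474019/946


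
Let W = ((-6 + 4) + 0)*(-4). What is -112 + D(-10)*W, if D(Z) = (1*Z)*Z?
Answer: 688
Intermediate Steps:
D(Z) = Z**2 (D(Z) = Z*Z = Z**2)
W = 8 (W = (-2 + 0)*(-4) = -2*(-4) = 8)
-112 + D(-10)*W = -112 + (-10)**2*8 = -112 + 100*8 = -112 + 800 = 688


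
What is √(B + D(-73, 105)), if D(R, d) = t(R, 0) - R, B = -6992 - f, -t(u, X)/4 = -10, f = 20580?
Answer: 9*I*√339 ≈ 165.71*I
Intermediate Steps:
t(u, X) = 40 (t(u, X) = -4*(-10) = 40)
B = -27572 (B = -6992 - 1*20580 = -6992 - 20580 = -27572)
D(R, d) = 40 - R
√(B + D(-73, 105)) = √(-27572 + (40 - 1*(-73))) = √(-27572 + (40 + 73)) = √(-27572 + 113) = √(-27459) = 9*I*√339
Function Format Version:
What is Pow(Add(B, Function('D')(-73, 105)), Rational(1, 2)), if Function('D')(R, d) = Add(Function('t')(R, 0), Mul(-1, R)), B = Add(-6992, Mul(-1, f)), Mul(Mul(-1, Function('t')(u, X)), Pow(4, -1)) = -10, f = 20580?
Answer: Mul(9, I, Pow(339, Rational(1, 2))) ≈ Mul(165.71, I)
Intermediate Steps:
Function('t')(u, X) = 40 (Function('t')(u, X) = Mul(-4, -10) = 40)
B = -27572 (B = Add(-6992, Mul(-1, 20580)) = Add(-6992, -20580) = -27572)
Function('D')(R, d) = Add(40, Mul(-1, R))
Pow(Add(B, Function('D')(-73, 105)), Rational(1, 2)) = Pow(Add(-27572, Add(40, Mul(-1, -73))), Rational(1, 2)) = Pow(Add(-27572, Add(40, 73)), Rational(1, 2)) = Pow(Add(-27572, 113), Rational(1, 2)) = Pow(-27459, Rational(1, 2)) = Mul(9, I, Pow(339, Rational(1, 2)))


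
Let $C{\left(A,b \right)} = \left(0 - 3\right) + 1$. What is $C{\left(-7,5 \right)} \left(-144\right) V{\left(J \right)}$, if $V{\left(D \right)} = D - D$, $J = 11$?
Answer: $0$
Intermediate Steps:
$C{\left(A,b \right)} = -2$ ($C{\left(A,b \right)} = -3 + 1 = -2$)
$V{\left(D \right)} = 0$
$C{\left(-7,5 \right)} \left(-144\right) V{\left(J \right)} = \left(-2\right) \left(-144\right) 0 = 288 \cdot 0 = 0$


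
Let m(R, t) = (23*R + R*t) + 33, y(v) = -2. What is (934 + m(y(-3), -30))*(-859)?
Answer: -842679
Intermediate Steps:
m(R, t) = 33 + 23*R + R*t
(934 + m(y(-3), -30))*(-859) = (934 + (33 + 23*(-2) - 2*(-30)))*(-859) = (934 + (33 - 46 + 60))*(-859) = (934 + 47)*(-859) = 981*(-859) = -842679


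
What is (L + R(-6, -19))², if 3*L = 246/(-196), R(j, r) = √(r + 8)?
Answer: (41 - 98*I*√11)²/9604 ≈ -10.825 - 2.7751*I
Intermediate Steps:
R(j, r) = √(8 + r)
L = -41/98 (L = (246/(-196))/3 = (246*(-1/196))/3 = (⅓)*(-123/98) = -41/98 ≈ -0.41837)
(L + R(-6, -19))² = (-41/98 + √(8 - 19))² = (-41/98 + √(-11))² = (-41/98 + I*√11)²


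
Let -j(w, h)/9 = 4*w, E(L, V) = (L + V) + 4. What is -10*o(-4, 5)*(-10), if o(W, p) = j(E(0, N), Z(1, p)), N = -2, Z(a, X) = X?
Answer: -7200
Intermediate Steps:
E(L, V) = 4 + L + V
j(w, h) = -36*w
o(W, p) = -72 (o(W, p) = -36*(4 + 0 - 2) = -36*2 = -72)
-10*o(-4, 5)*(-10) = -10*(-72)*(-10) = 720*(-10) = -7200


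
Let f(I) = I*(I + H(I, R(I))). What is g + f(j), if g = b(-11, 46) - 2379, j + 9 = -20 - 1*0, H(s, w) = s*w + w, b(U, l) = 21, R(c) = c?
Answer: -25065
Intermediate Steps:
H(s, w) = w + s*w
j = -29 (j = -9 + (-20 - 1*0) = -9 + (-20 + 0) = -9 - 20 = -29)
f(I) = I*(I + I*(1 + I))
g = -2358 (g = 21 - 2379 = -2358)
g + f(j) = -2358 + (-29)²*(2 - 29) = -2358 + 841*(-27) = -2358 - 22707 = -25065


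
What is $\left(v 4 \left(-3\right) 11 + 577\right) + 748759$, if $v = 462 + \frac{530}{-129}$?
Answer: $\frac{29622456}{43} \approx 6.8889 \cdot 10^{5}$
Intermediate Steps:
$v = \frac{59068}{129}$ ($v = 462 + 530 \left(- \frac{1}{129}\right) = 462 - \frac{530}{129} = \frac{59068}{129} \approx 457.89$)
$\left(v 4 \left(-3\right) 11 + 577\right) + 748759 = \left(\frac{59068 \cdot 4 \left(-3\right) 11}{129} + 577\right) + 748759 = \left(\frac{59068 \left(\left(-12\right) 11\right)}{129} + 577\right) + 748759 = \left(\frac{59068}{129} \left(-132\right) + 577\right) + 748759 = \left(- \frac{2598992}{43} + 577\right) + 748759 = - \frac{2574181}{43} + 748759 = \frac{29622456}{43}$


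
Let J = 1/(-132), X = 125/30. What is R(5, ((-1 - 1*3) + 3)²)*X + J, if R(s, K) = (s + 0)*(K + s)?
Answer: 16499/132 ≈ 124.99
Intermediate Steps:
X = 25/6 (X = 125*(1/30) = 25/6 ≈ 4.1667)
R(s, K) = s*(K + s)
J = -1/132 ≈ -0.0075758
R(5, ((-1 - 1*3) + 3)²)*X + J = (5*(((-1 - 1*3) + 3)² + 5))*(25/6) - 1/132 = (5*(((-1 - 3) + 3)² + 5))*(25/6) - 1/132 = (5*((-4 + 3)² + 5))*(25/6) - 1/132 = (5*((-1)² + 5))*(25/6) - 1/132 = (5*(1 + 5))*(25/6) - 1/132 = (5*6)*(25/6) - 1/132 = 30*(25/6) - 1/132 = 125 - 1/132 = 16499/132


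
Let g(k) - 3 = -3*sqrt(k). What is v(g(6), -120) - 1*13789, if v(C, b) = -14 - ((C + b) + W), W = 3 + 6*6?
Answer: -13725 + 3*sqrt(6) ≈ -13718.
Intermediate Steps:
W = 39 (W = 3 + 36 = 39)
g(k) = 3 - 3*sqrt(k)
v(C, b) = -53 - C - b (v(C, b) = -14 - ((C + b) + 39) = -14 - (39 + C + b) = -14 + (-39 - C - b) = -53 - C - b)
v(g(6), -120) - 1*13789 = (-53 - (3 - 3*sqrt(6)) - 1*(-120)) - 1*13789 = (-53 + (-3 + 3*sqrt(6)) + 120) - 13789 = (64 + 3*sqrt(6)) - 13789 = -13725 + 3*sqrt(6)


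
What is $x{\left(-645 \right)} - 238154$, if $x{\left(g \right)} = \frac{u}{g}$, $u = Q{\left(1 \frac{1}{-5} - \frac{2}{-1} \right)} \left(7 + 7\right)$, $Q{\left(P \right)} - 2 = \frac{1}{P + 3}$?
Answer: $- \frac{1843312331}{7740} \approx -2.3815 \cdot 10^{5}$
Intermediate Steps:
$Q{\left(P \right)} = 2 + \frac{1}{3 + P}$ ($Q{\left(P \right)} = 2 + \frac{1}{P + 3} = 2 + \frac{1}{3 + P}$)
$u = \frac{371}{12}$ ($u = \frac{7 + 2 \left(1 \frac{1}{-5} - \frac{2}{-1}\right)}{3 + \left(1 \frac{1}{-5} - \frac{2}{-1}\right)} \left(7 + 7\right) = \frac{7 + 2 \left(1 \left(- \frac{1}{5}\right) - -2\right)}{3 + \left(1 \left(- \frac{1}{5}\right) - -2\right)} 14 = \frac{7 + 2 \left(- \frac{1}{5} + 2\right)}{3 + \left(- \frac{1}{5} + 2\right)} 14 = \frac{7 + 2 \cdot \frac{9}{5}}{3 + \frac{9}{5}} \cdot 14 = \frac{7 + \frac{18}{5}}{\frac{24}{5}} \cdot 14 = \frac{5}{24} \cdot \frac{53}{5} \cdot 14 = \frac{53}{24} \cdot 14 = \frac{371}{12} \approx 30.917$)
$x{\left(g \right)} = \frac{371}{12 g}$
$x{\left(-645 \right)} - 238154 = \frac{371}{12 \left(-645\right)} - 238154 = \frac{371}{12} \left(- \frac{1}{645}\right) - 238154 = - \frac{371}{7740} - 238154 = - \frac{1843312331}{7740}$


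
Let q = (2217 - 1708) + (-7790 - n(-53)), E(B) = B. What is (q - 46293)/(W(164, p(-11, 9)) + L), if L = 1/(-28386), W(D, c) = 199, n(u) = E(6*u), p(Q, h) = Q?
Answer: -1511724816/5648813 ≈ -267.62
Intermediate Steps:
n(u) = 6*u
L = -1/28386 ≈ -3.5229e-5
q = -6963 (q = (2217 - 1708) + (-7790 - 6*(-53)) = 509 + (-7790 - 1*(-318)) = 509 + (-7790 + 318) = 509 - 7472 = -6963)
(q - 46293)/(W(164, p(-11, 9)) + L) = (-6963 - 46293)/(199 - 1/28386) = -53256/5648813/28386 = -53256*28386/5648813 = -1511724816/5648813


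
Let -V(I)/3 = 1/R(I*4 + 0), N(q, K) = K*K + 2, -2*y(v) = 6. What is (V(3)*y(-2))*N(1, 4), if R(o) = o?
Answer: 27/2 ≈ 13.500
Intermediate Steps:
y(v) = -3 (y(v) = -1/2*6 = -3)
N(q, K) = 2 + K**2 (N(q, K) = K**2 + 2 = 2 + K**2)
V(I) = -3/(4*I) (V(I) = -3/(I*4 + 0) = -3/(4*I + 0) = -3*1/(4*I) = -3/(4*I))
(V(3)*y(-2))*N(1, 4) = (-3/4/3*(-3))*(2 + 4**2) = (-3/4*1/3*(-3))*(2 + 16) = -1/4*(-3)*18 = (3/4)*18 = 27/2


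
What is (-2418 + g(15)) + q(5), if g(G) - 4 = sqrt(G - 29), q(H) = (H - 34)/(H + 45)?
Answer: -120729/50 + I*sqrt(14) ≈ -2414.6 + 3.7417*I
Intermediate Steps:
q(H) = (-34 + H)/(45 + H)
g(G) = 4 + sqrt(-29 + G) (g(G) = 4 + sqrt(G - 29) = 4 + sqrt(-29 + G))
(-2418 + g(15)) + q(5) = (-2418 + (4 + sqrt(-29 + 15))) + (-34 + 5)/(45 + 5) = (-2418 + (4 + sqrt(-14))) - 29/50 = (-2418 + (4 + I*sqrt(14))) + (1/50)*(-29) = (-2414 + I*sqrt(14)) - 29/50 = -120729/50 + I*sqrt(14)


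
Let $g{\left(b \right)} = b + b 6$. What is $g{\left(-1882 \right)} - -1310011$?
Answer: $1296837$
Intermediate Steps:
$g{\left(b \right)} = 7 b$ ($g{\left(b \right)} = b + 6 b = 7 b$)
$g{\left(-1882 \right)} - -1310011 = 7 \left(-1882\right) - -1310011 = -13174 + 1310011 = 1296837$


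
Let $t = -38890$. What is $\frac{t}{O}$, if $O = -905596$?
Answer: $\frac{19445}{452798} \approx 0.042944$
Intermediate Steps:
$\frac{t}{O} = - \frac{38890}{-905596} = \left(-38890\right) \left(- \frac{1}{905596}\right) = \frac{19445}{452798}$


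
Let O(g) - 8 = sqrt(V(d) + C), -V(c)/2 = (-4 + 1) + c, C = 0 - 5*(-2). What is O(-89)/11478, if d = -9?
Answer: 4/5739 + sqrt(34)/11478 ≈ 0.0012050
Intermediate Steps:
C = 10 (C = 0 + 10 = 10)
V(c) = 6 - 2*c (V(c) = -2*((-4 + 1) + c) = -2*(-3 + c) = 6 - 2*c)
O(g) = 8 + sqrt(34) (O(g) = 8 + sqrt((6 - 2*(-9)) + 10) = 8 + sqrt((6 + 18) + 10) = 8 + sqrt(24 + 10) = 8 + sqrt(34))
O(-89)/11478 = (8 + sqrt(34))/11478 = (8 + sqrt(34))*(1/11478) = 4/5739 + sqrt(34)/11478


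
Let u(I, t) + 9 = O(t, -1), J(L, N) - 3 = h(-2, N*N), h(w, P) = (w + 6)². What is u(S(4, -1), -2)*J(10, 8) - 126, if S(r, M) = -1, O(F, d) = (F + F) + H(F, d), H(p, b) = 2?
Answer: -335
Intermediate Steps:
h(w, P) = (6 + w)²
J(L, N) = 19 (J(L, N) = 3 + (6 - 2)² = 3 + 4² = 3 + 16 = 19)
O(F, d) = 2 + 2*F (O(F, d) = (F + F) + 2 = 2*F + 2 = 2 + 2*F)
u(I, t) = -7 + 2*t (u(I, t) = -9 + (2 + 2*t) = -7 + 2*t)
u(S(4, -1), -2)*J(10, 8) - 126 = (-7 + 2*(-2))*19 - 126 = (-7 - 4)*19 - 126 = -11*19 - 126 = -209 - 126 = -335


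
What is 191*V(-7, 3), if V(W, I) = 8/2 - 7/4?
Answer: 1719/4 ≈ 429.75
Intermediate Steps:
V(W, I) = 9/4 (V(W, I) = 8*(½) - 7*¼ = 4 - 7/4 = 9/4)
191*V(-7, 3) = 191*(9/4) = 1719/4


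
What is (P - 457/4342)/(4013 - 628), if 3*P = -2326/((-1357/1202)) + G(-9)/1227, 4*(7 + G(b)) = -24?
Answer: 14892916808477/73416581277390 ≈ 0.20285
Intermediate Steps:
G(b) = -13 (G(b) = -7 + (¼)*(-24) = -7 - 6 = -13)
P = 3430492763/4995117 (P = (-2326/((-1357/1202)) - 13/1227)/3 = (-2326/((-1357*1/1202)) - 13*1/1227)/3 = (-2326/(-1357/1202) - 13/1227)/3 = (-2326*(-1202/1357) - 13/1227)/3 = (2795852/1357 - 13/1227)/3 = (⅓)*(3430492763/1665039) = 3430492763/4995117 ≈ 686.77)
(P - 457/4342)/(4013 - 628) = (3430492763/4995117 - 457/4342)/(4013 - 628) = (3430492763/4995117 - 457*1/4342)/3385 = (3430492763/4995117 - 457/4342)*(1/3385) = (14892916808477/21688798014)*(1/3385) = 14892916808477/73416581277390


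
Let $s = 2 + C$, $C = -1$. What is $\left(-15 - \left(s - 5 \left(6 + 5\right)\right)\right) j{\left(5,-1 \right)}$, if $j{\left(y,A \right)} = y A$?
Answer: $-195$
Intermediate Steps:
$j{\left(y,A \right)} = A y$
$s = 1$ ($s = 2 - 1 = 1$)
$\left(-15 - \left(s - 5 \left(6 + 5\right)\right)\right) j{\left(5,-1 \right)} = \left(-15 + \left(5 \left(6 + 5\right) - 1\right)\right) \left(\left(-1\right) 5\right) = \left(-15 + \left(5 \cdot 11 - 1\right)\right) \left(-5\right) = \left(-15 + \left(55 - 1\right)\right) \left(-5\right) = \left(-15 + 54\right) \left(-5\right) = 39 \left(-5\right) = -195$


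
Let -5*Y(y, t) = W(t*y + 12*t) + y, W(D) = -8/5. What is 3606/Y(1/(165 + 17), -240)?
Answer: 16407300/1451 ≈ 11308.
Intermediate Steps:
W(D) = -8/5 (W(D) = -8*1/5 = -8/5)
Y(y, t) = 8/25 - y/5 (Y(y, t) = -(-8/5 + y)/5 = 8/25 - y/5)
3606/Y(1/(165 + 17), -240) = 3606/(8/25 - 1/(5*(165 + 17))) = 3606/(8/25 - 1/5/182) = 3606/(8/25 - 1/5*1/182) = 3606/(8/25 - 1/910) = 3606/(1451/4550) = 3606*(4550/1451) = 16407300/1451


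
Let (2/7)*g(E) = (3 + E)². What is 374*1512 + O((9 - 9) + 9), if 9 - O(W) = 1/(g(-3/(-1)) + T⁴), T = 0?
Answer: 71252621/126 ≈ 5.6550e+5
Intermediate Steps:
g(E) = 7*(3 + E)²/2
O(W) = 1133/126 (O(W) = 9 - 1/(7*(3 - 3/(-1))²/2 + 0⁴) = 9 - 1/(7*(3 - 3*(-1))²/2 + 0) = 9 - 1/(7*(3 + 3)²/2 + 0) = 9 - 1/((7/2)*6² + 0) = 9 - 1/((7/2)*36 + 0) = 9 - 1/(126 + 0) = 9 - 1/126 = 1133/126)
374*1512 + O((9 - 9) + 9) = 374*1512 + 1133/126 = 565488 + 1133/126 = 71252621/126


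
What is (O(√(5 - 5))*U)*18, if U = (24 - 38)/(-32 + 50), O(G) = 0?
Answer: 0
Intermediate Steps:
U = -7/9 (U = -14/18 = -14*1/18 = -7/9 ≈ -0.77778)
(O(√(5 - 5))*U)*18 = (0*(-7/9))*18 = 0*18 = 0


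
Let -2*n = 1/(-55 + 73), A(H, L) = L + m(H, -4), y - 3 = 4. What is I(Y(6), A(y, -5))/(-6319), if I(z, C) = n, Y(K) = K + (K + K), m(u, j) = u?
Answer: 1/227484 ≈ 4.3959e-6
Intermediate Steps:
y = 7 (y = 3 + 4 = 7)
A(H, L) = H + L (A(H, L) = L + H = H + L)
n = -1/36 (n = -1/(2*(-55 + 73)) = -1/2/18 = -1/2*1/18 = -1/36 ≈ -0.027778)
Y(K) = 3*K (Y(K) = K + 2*K = 3*K)
I(z, C) = -1/36
I(Y(6), A(y, -5))/(-6319) = -1/36/(-6319) = -1/36*(-1/6319) = 1/227484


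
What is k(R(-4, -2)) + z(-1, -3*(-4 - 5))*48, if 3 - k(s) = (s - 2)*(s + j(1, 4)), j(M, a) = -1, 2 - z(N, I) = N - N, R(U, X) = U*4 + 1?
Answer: -173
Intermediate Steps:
R(U, X) = 1 + 4*U (R(U, X) = 4*U + 1 = 1 + 4*U)
z(N, I) = 2 (z(N, I) = 2 - (N - N) = 2 - 1*0 = 2 + 0 = 2)
k(s) = 3 - (-1 + s)*(-2 + s) (k(s) = 3 - (s - 2)*(s - 1) = 3 - (-2 + s)*(-1 + s) = 3 - (-1 + s)*(-2 + s))
k(R(-4, -2)) + z(-1, -3*(-4 - 5))*48 = (1 - (1 + 4*(-4))**2 + 3*(1 + 4*(-4))) + 2*48 = (1 - (1 - 16)**2 + 3*(1 - 16)) + 96 = (1 - 1*(-15)**2 + 3*(-15)) + 96 = (1 - 1*225 - 45) + 96 = (1 - 225 - 45) + 96 = -269 + 96 = -173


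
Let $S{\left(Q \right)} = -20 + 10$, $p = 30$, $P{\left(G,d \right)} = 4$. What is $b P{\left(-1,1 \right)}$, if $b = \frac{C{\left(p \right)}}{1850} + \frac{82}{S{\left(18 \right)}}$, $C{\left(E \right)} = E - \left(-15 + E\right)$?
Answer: $- \frac{6062}{185} \approx -32.768$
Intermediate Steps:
$S{\left(Q \right)} = -10$
$C{\left(E \right)} = 15$
$b = - \frac{3031}{370}$ ($b = \frac{15}{1850} + \frac{82}{-10} = 15 \cdot \frac{1}{1850} + 82 \left(- \frac{1}{10}\right) = \frac{3}{370} - \frac{41}{5} = - \frac{3031}{370} \approx -8.1919$)
$b P{\left(-1,1 \right)} = \left(- \frac{3031}{370}\right) 4 = - \frac{6062}{185}$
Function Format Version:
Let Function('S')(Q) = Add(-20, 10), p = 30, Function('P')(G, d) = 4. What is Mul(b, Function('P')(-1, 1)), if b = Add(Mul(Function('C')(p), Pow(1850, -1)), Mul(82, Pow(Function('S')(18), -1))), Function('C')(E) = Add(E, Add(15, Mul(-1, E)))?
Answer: Rational(-6062, 185) ≈ -32.768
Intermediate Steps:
Function('S')(Q) = -10
Function('C')(E) = 15
b = Rational(-3031, 370) (b = Add(Mul(15, Pow(1850, -1)), Mul(82, Pow(-10, -1))) = Add(Mul(15, Rational(1, 1850)), Mul(82, Rational(-1, 10))) = Add(Rational(3, 370), Rational(-41, 5)) = Rational(-3031, 370) ≈ -8.1919)
Mul(b, Function('P')(-1, 1)) = Mul(Rational(-3031, 370), 4) = Rational(-6062, 185)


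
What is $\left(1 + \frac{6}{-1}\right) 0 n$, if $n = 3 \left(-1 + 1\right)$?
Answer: $0$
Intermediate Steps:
$n = 0$ ($n = 3 \cdot 0 = 0$)
$\left(1 + \frac{6}{-1}\right) 0 n = \left(1 + \frac{6}{-1}\right) 0 \cdot 0 = \left(1 + 6 \left(-1\right)\right) 0 \cdot 0 = \left(1 - 6\right) 0 \cdot 0 = \left(-5\right) 0 \cdot 0 = 0 \cdot 0 = 0$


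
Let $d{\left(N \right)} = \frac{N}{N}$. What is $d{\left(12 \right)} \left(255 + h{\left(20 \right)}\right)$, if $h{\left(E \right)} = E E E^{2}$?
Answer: $160255$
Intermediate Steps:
$d{\left(N \right)} = 1$
$h{\left(E \right)} = E^{4}$ ($h{\left(E \right)} = E^{2} E^{2} = E^{4}$)
$d{\left(12 \right)} \left(255 + h{\left(20 \right)}\right) = 1 \left(255 + 20^{4}\right) = 1 \left(255 + 160000\right) = 1 \cdot 160255 = 160255$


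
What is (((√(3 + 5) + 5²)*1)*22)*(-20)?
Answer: -11000 - 880*√2 ≈ -12245.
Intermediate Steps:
(((√(3 + 5) + 5²)*1)*22)*(-20) = (((√8 + 25)*1)*22)*(-20) = (((2*√2 + 25)*1)*22)*(-20) = (((25 + 2*√2)*1)*22)*(-20) = ((25 + 2*√2)*22)*(-20) = (550 + 44*√2)*(-20) = -11000 - 880*√2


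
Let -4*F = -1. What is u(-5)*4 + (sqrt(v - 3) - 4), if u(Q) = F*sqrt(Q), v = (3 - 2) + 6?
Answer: -2 + I*sqrt(5) ≈ -2.0 + 2.2361*I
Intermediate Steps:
F = 1/4 (F = -1/4*(-1) = 1/4 ≈ 0.25000)
v = 7 (v = 1 + 6 = 7)
u(Q) = sqrt(Q)/4
u(-5)*4 + (sqrt(v - 3) - 4) = (sqrt(-5)/4)*4 + (sqrt(7 - 3) - 4) = ((I*sqrt(5))/4)*4 + (sqrt(4) - 4) = (I*sqrt(5)/4)*4 + (2 - 4) = I*sqrt(5) - 2 = -2 + I*sqrt(5)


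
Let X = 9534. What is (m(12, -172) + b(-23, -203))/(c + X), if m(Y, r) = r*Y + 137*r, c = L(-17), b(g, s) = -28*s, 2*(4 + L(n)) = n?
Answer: -39888/19043 ≈ -2.0946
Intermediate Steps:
L(n) = -4 + n/2
c = -25/2 (c = -4 + (1/2)*(-17) = -4 - 17/2 = -25/2 ≈ -12.500)
m(Y, r) = 137*r + Y*r (m(Y, r) = Y*r + 137*r = 137*r + Y*r)
(m(12, -172) + b(-23, -203))/(c + X) = (-172*(137 + 12) - 28*(-203))/(-25/2 + 9534) = (-172*149 + 5684)/(19043/2) = (-25628 + 5684)*(2/19043) = -19944*2/19043 = -39888/19043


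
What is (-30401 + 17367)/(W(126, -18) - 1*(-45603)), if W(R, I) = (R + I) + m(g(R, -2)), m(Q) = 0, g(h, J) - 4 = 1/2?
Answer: -13034/45711 ≈ -0.28514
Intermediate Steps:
g(h, J) = 9/2 (g(h, J) = 4 + 1/2 = 4 + ½ = 9/2)
W(R, I) = I + R (W(R, I) = (R + I) + 0 = (I + R) + 0 = I + R)
(-30401 + 17367)/(W(126, -18) - 1*(-45603)) = (-30401 + 17367)/((-18 + 126) - 1*(-45603)) = -13034/(108 + 45603) = -13034/45711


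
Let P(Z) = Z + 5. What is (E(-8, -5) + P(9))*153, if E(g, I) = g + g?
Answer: -306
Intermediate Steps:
E(g, I) = 2*g
P(Z) = 5 + Z
(E(-8, -5) + P(9))*153 = (2*(-8) + (5 + 9))*153 = (-16 + 14)*153 = -2*153 = -306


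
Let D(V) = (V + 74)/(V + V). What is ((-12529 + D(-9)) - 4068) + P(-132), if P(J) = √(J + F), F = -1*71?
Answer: -298811/18 + I*√203 ≈ -16601.0 + 14.248*I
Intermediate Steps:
F = -71
D(V) = (74 + V)/(2*V) (D(V) = (74 + V)/((2*V)) = (74 + V)*(1/(2*V)) = (74 + V)/(2*V))
P(J) = √(-71 + J) (P(J) = √(J - 71) = √(-71 + J))
((-12529 + D(-9)) - 4068) + P(-132) = ((-12529 + (½)*(74 - 9)/(-9)) - 4068) + √(-71 - 132) = ((-12529 + (½)*(-⅑)*65) - 4068) + √(-203) = ((-12529 - 65/18) - 4068) + I*√203 = (-225587/18 - 4068) + I*√203 = -298811/18 + I*√203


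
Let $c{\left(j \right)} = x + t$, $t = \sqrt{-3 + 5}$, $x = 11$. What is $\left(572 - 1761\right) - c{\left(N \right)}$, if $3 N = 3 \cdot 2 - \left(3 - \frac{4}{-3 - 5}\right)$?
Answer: $-1200 - \sqrt{2} \approx -1201.4$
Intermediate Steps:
$t = \sqrt{2} \approx 1.4142$
$N = \frac{5}{6}$ ($N = \frac{3 \cdot 2 - \left(3 - \frac{4}{-3 - 5}\right)}{3} = \frac{6 - \left(3 - \frac{4}{-3 - 5}\right)}{3} = \frac{6 - \left(3 - \frac{4}{-8}\right)}{3} = \frac{6 + \left(-3 + 4 \left(- \frac{1}{8}\right)\right)}{3} = \frac{6 - \frac{7}{2}}{3} = \frac{1}{3} \cdot \frac{5}{2} = \frac{5}{6} \approx 0.83333$)
$c{\left(j \right)} = 11 + \sqrt{2}$
$\left(572 - 1761\right) - c{\left(N \right)} = \left(572 - 1761\right) - \left(11 + \sqrt{2}\right) = -1189 - \left(11 + \sqrt{2}\right) = -1200 - \sqrt{2}$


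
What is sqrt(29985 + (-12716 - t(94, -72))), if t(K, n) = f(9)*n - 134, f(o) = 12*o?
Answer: sqrt(25179) ≈ 158.68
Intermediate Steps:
t(K, n) = -134 + 108*n (t(K, n) = (12*9)*n - 134 = 108*n - 134 = -134 + 108*n)
sqrt(29985 + (-12716 - t(94, -72))) = sqrt(29985 + (-12716 - (-134 + 108*(-72)))) = sqrt(29985 + (-12716 - (-134 - 7776))) = sqrt(29985 + (-12716 - 1*(-7910))) = sqrt(29985 + (-12716 + 7910)) = sqrt(29985 - 4806) = sqrt(25179)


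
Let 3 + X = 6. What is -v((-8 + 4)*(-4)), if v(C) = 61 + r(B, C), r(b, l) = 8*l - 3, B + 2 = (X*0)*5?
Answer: -186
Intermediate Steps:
X = 3 (X = -3 + 6 = 3)
B = -2 (B = -2 + (3*0)*5 = -2 + 0*5 = -2 + 0 = -2)
r(b, l) = -3 + 8*l
v(C) = 58 + 8*C (v(C) = 61 + (-3 + 8*C) = 58 + 8*C)
-v((-8 + 4)*(-4)) = -(58 + 8*((-8 + 4)*(-4))) = -(58 + 8*(-4*(-4))) = -(58 + 8*16) = -(58 + 128) = -1*186 = -186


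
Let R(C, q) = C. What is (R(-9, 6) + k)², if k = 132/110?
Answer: 1521/25 ≈ 60.840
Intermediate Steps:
k = 6/5 (k = 132*(1/110) = 6/5 ≈ 1.2000)
(R(-9, 6) + k)² = (-9 + 6/5)² = (-39/5)² = 1521/25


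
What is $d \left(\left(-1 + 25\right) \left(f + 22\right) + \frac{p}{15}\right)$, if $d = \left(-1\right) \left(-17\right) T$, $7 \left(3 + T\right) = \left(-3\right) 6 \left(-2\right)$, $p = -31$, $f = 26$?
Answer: $\frac{293233}{7} \approx 41890.0$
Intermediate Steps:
$T = \frac{15}{7}$ ($T = -3 + \frac{\left(-3\right) 6 \left(-2\right)}{7} = -3 + \frac{\left(-18\right) \left(-2\right)}{7} = -3 + \frac{1}{7} \cdot 36 = -3 + \frac{36}{7} = \frac{15}{7} \approx 2.1429$)
$d = \frac{255}{7}$ ($d = \left(-1\right) \left(-17\right) \frac{15}{7} = 17 \cdot \frac{15}{7} = \frac{255}{7} \approx 36.429$)
$d \left(\left(-1 + 25\right) \left(f + 22\right) + \frac{p}{15}\right) = \frac{255 \left(\left(-1 + 25\right) \left(26 + 22\right) - \frac{31}{15}\right)}{7} = \frac{255 \left(24 \cdot 48 - \frac{31}{15}\right)}{7} = \frac{255 \left(1152 - \frac{31}{15}\right)}{7} = \frac{255}{7} \cdot \frac{17249}{15} = \frac{293233}{7}$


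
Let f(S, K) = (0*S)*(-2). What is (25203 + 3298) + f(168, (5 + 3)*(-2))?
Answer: 28501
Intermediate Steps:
f(S, K) = 0 (f(S, K) = 0*(-2) = 0)
(25203 + 3298) + f(168, (5 + 3)*(-2)) = (25203 + 3298) + 0 = 28501 + 0 = 28501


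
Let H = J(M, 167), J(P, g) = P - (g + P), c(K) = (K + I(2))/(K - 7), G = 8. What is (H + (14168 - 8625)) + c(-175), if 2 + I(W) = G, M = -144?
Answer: 75277/14 ≈ 5376.9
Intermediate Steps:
I(W) = 6 (I(W) = -2 + 8 = 6)
c(K) = (6 + K)/(-7 + K) (c(K) = (K + 6)/(K - 7) = (6 + K)/(-7 + K))
J(P, g) = -g (J(P, g) = P - (P + g) = P + (-P - g) = -g)
H = -167 (H = -1*167 = -167)
(H + (14168 - 8625)) + c(-175) = (-167 + (14168 - 8625)) + (6 - 175)/(-7 - 175) = (-167 + 5543) - 169/(-182) = 5376 - 1/182*(-169) = 5376 + 13/14 = 75277/14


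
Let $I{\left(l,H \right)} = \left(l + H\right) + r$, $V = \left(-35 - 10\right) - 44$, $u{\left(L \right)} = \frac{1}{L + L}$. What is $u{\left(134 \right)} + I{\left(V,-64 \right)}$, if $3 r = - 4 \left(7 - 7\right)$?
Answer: $- \frac{41003}{268} \approx -153.0$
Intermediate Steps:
$u{\left(L \right)} = \frac{1}{2 L}$
$V = -89$ ($V = -45 - 44 = -89$)
$r = 0$ ($r = \frac{\left(-4\right) \left(7 - 7\right)}{3} = \frac{\left(-4\right) 0}{3} = \frac{1}{3} \cdot 0 = 0$)
$I{\left(l,H \right)} = H + l$ ($I{\left(l,H \right)} = \left(l + H\right) + 0 = \left(H + l\right) + 0 = H + l$)
$u{\left(134 \right)} + I{\left(V,-64 \right)} = \frac{1}{2 \cdot 134} - 153 = \frac{1}{2} \cdot \frac{1}{134} - 153 = \frac{1}{268} - 153 = - \frac{41003}{268}$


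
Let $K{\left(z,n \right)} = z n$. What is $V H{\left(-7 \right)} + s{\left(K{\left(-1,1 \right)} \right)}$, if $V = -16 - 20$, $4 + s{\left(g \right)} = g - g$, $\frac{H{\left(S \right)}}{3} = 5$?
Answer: $-544$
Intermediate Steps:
$H{\left(S \right)} = 15$ ($H{\left(S \right)} = 3 \cdot 5 = 15$)
$K{\left(z,n \right)} = n z$
$s{\left(g \right)} = -4$ ($s{\left(g \right)} = -4 + \left(g - g\right) = -4 + 0 = -4$)
$V = -36$ ($V = -16 - 20 = -36$)
$V H{\left(-7 \right)} + s{\left(K{\left(-1,1 \right)} \right)} = \left(-36\right) 15 - 4 = -540 - 4 = -544$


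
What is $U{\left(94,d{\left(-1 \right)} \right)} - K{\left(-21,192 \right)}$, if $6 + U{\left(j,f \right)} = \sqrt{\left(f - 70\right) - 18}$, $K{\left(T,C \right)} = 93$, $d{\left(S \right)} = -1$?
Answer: $-99 + i \sqrt{89} \approx -99.0 + 9.434 i$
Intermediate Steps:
$U{\left(j,f \right)} = -6 + \sqrt{-88 + f}$ ($U{\left(j,f \right)} = -6 + \sqrt{\left(f - 70\right) - 18} = -6 + \sqrt{\left(-70 + f\right) - 18} = -6 + \sqrt{-88 + f}$)
$U{\left(94,d{\left(-1 \right)} \right)} - K{\left(-21,192 \right)} = \left(-6 + \sqrt{-88 - 1}\right) - 93 = \left(-6 + \sqrt{-89}\right) - 93 = \left(-6 + i \sqrt{89}\right) - 93 = -99 + i \sqrt{89}$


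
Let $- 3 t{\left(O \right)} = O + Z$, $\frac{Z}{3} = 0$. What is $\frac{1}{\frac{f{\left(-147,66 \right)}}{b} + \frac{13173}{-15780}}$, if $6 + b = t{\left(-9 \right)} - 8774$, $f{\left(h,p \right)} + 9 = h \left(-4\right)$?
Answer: $- \frac{46167020}{41585347} \approx -1.1102$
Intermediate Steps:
$Z = 0$ ($Z = 3 \cdot 0 = 0$)
$f{\left(h,p \right)} = -9 - 4 h$ ($f{\left(h,p \right)} = -9 + h \left(-4\right) = -9 - 4 h$)
$t{\left(O \right)} = - \frac{O}{3}$ ($t{\left(O \right)} = - \frac{O + 0}{3} = - \frac{O}{3}$)
$b = -8777$ ($b = -6 - 8771 = -8777$)
$\frac{1}{\frac{f{\left(-147,66 \right)}}{b} + \frac{13173}{-15780}} = \frac{1}{\frac{-9 - -588}{-8777} + \frac{13173}{-15780}} = \frac{1}{\left(-9 + 588\right) \left(- \frac{1}{8777}\right) + 13173 \left(- \frac{1}{15780}\right)} = \frac{1}{579 \left(- \frac{1}{8777}\right) - \frac{4391}{5260}} = \frac{1}{- \frac{579}{8777} - \frac{4391}{5260}} = \frac{1}{- \frac{41585347}{46167020}} = - \frac{46167020}{41585347}$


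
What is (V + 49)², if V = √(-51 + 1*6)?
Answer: 2356 + 294*I*√5 ≈ 2356.0 + 657.4*I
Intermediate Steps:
V = 3*I*√5 (V = √(-51 + 6) = √(-45) = 3*I*√5 ≈ 6.7082*I)
(V + 49)² = (3*I*√5 + 49)² = (49 + 3*I*√5)²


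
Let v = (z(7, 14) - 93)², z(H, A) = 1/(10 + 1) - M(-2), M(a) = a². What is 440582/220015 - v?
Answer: -249962054918/26621815 ≈ -9389.4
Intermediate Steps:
z(H, A) = -43/11 (z(H, A) = 1/(10 + 1) - 1*(-2)² = 1/11 - 1*4 = 1/11 - 4 = -43/11)
v = 1136356/121 (v = (-43/11 - 93)² = (-1066/11)² = 1136356/121 ≈ 9391.4)
440582/220015 - v = 440582/220015 - 1*1136356/121 = 440582*(1/220015) - 1136356/121 = 440582/220015 - 1136356/121 = -249962054918/26621815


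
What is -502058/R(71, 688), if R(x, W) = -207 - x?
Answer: 251029/139 ≈ 1806.0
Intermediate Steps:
-502058/R(71, 688) = -502058/(-207 - 1*71) = -502058/(-207 - 71) = -502058/(-278) = -502058*(-1/278) = 251029/139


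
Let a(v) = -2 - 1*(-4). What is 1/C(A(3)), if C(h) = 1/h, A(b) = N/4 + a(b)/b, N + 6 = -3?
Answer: -19/12 ≈ -1.5833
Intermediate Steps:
a(v) = 2 (a(v) = -2 + 4 = 2)
N = -9 (N = -6 - 3 = -9)
A(b) = -9/4 + 2/b
1/C(A(3)) = 1/(1/(-9/4 + 2/3)) = 1/(1/(-9/4 + 2*(⅓))) = 1/(1/(-9/4 + ⅔)) = 1/(1/(-19/12)) = 1/(-12/19) = -19/12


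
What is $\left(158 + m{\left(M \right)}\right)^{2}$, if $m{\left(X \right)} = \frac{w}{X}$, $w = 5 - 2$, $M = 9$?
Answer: $\frac{225625}{9} \approx 25069.0$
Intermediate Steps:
$w = 3$ ($w = 5 - 2 = 3$)
$m{\left(X \right)} = \frac{3}{X}$
$\left(158 + m{\left(M \right)}\right)^{2} = \left(158 + \frac{3}{9}\right)^{2} = \left(158 + 3 \cdot \frac{1}{9}\right)^{2} = \left(158 + \frac{1}{3}\right)^{2} = \left(\frac{475}{3}\right)^{2} = \frac{225625}{9}$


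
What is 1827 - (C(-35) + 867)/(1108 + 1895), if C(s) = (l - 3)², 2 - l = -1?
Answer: 1828538/1001 ≈ 1826.7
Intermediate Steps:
l = 3 (l = 2 - 1*(-1) = 2 + 1 = 3)
C(s) = 0 (C(s) = (3 - 3)² = 0² = 0)
1827 - (C(-35) + 867)/(1108 + 1895) = 1827 - (0 + 867)/(1108 + 1895) = 1827 - 867/3003 = 1827 - 1*289/1001 = 1827 - 289/1001 = 1828538/1001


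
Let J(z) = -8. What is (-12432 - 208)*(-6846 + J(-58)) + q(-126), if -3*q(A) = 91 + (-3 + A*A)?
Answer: 259887716/3 ≈ 8.6629e+7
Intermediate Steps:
q(A) = -88/3 - A²/3 (q(A) = -(91 + (-3 + A*A))/3 = -(91 + (-3 + A²))/3 = -(88 + A²)/3 = -88/3 - A²/3)
(-12432 - 208)*(-6846 + J(-58)) + q(-126) = (-12432 - 208)*(-6846 - 8) + (-88/3 - ⅓*(-126)²) = -12640*(-6854) + (-88/3 - ⅓*15876) = 86634560 + (-88/3 - 5292) = 86634560 - 15964/3 = 259887716/3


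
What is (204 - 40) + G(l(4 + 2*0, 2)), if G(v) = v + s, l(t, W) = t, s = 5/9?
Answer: 1517/9 ≈ 168.56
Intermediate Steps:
s = 5/9 (s = 5*(⅑) = 5/9 ≈ 0.55556)
G(v) = 5/9 + v (G(v) = v + 5/9 = 5/9 + v)
(204 - 40) + G(l(4 + 2*0, 2)) = (204 - 40) + (5/9 + (4 + 2*0)) = 164 + (5/9 + (4 + 0)) = 164 + (5/9 + 4) = 164 + 41/9 = 1517/9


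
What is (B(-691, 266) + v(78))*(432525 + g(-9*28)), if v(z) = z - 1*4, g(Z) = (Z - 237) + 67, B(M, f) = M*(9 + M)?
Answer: 203665699608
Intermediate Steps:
g(Z) = -170 + Z (g(Z) = (-237 + Z) + 67 = -170 + Z)
v(z) = -4 + z (v(z) = z - 4 = -4 + z)
(B(-691, 266) + v(78))*(432525 + g(-9*28)) = (-691*(9 - 691) + (-4 + 78))*(432525 + (-170 - 9*28)) = (-691*(-682) + 74)*(432525 + (-170 - 252)) = (471262 + 74)*(432525 - 422) = 471336*432103 = 203665699608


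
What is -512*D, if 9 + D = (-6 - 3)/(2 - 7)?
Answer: 18432/5 ≈ 3686.4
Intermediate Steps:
D = -36/5 (D = -9 + (-6 - 3)/(2 - 7) = -9 - 9/(-5) = -9 - 9*(-⅕) = -9 + 9/5 = -36/5 ≈ -7.2000)
-512*D = -512*(-36/5) = 18432/5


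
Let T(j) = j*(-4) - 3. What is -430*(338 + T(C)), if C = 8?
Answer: -130290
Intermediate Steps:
T(j) = -3 - 4*j (T(j) = -4*j - 3 = -3 - 4*j)
-430*(338 + T(C)) = -430*(338 + (-3 - 4*8)) = -430*(338 + (-3 - 32)) = -430*(338 - 35) = -430*303 = -130290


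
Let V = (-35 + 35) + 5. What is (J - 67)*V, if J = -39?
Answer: -530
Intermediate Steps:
V = 5 (V = 0 + 5 = 5)
(J - 67)*V = (-39 - 67)*5 = -106*5 = -530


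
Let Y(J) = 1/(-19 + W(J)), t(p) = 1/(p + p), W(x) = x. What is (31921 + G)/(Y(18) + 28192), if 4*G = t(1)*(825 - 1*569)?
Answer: 10651/9397 ≈ 1.1334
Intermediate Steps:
t(p) = 1/(2*p)
Y(J) = 1/(-19 + J)
G = 32 (G = (((½)/1)*(825 - 1*569))/4 = (((½)*1)*(825 - 569))/4 = ((½)*256)/4 = (¼)*128 = 32)
(31921 + G)/(Y(18) + 28192) = (31921 + 32)/(1/(-19 + 18) + 28192) = 31953/(1/(-1) + 28192) = 31953/(-1 + 28192) = 31953/28191 = 31953*(1/28191) = 10651/9397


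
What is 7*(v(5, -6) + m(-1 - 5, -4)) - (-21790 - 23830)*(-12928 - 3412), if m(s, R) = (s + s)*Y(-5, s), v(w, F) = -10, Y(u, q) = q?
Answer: -745430366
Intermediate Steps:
m(s, R) = 2*s² (m(s, R) = (s + s)*s = (2*s)*s = 2*s²)
7*(v(5, -6) + m(-1 - 5, -4)) - (-21790 - 23830)*(-12928 - 3412) = 7*(-10 + 2*(-1 - 5)²) - (-21790 - 23830)*(-12928 - 3412) = 7*(-10 + 2*(-6)²) - (-45620)*(-16340) = 7*(-10 + 2*36) - 1*745430800 = 7*(-10 + 72) - 745430800 = 7*62 - 745430800 = 434 - 745430800 = -745430366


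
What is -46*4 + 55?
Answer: -129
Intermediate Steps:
-46*4 + 55 = -184 + 55 = -129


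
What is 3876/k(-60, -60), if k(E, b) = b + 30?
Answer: -646/5 ≈ -129.20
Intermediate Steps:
k(E, b) = 30 + b
3876/k(-60, -60) = 3876/(30 - 60) = 3876/(-30) = 3876*(-1/30) = -646/5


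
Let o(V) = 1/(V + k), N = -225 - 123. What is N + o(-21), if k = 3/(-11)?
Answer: -81443/234 ≈ -348.05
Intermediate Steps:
k = -3/11 (k = 3*(-1/11) = -3/11 ≈ -0.27273)
N = -348
o(V) = 1/(-3/11 + V) (o(V) = 1/(V - 3/11) = 1/(-3/11 + V))
N + o(-21) = -348 + 11/(-3 + 11*(-21)) = -348 + 11/(-3 - 231) = -348 + 11/(-234) = -348 + 11*(-1/234) = -348 - 11/234 = -81443/234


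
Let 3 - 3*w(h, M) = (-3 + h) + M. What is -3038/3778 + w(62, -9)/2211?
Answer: -10164310/12529737 ≈ -0.81121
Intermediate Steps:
w(h, M) = 2 - M/3 - h/3 (w(h, M) = 1 - ((-3 + h) + M)/3 = 1 - (-3 + M + h)/3 = 1 + (1 - M/3 - h/3) = 2 - M/3 - h/3)
-3038/3778 + w(62, -9)/2211 = -3038/3778 + (2 - ⅓*(-9) - ⅓*62)/2211 = -3038*1/3778 + (2 + 3 - 62/3)*(1/2211) = -1519/1889 - 47/3*1/2211 = -1519/1889 - 47/6633 = -10164310/12529737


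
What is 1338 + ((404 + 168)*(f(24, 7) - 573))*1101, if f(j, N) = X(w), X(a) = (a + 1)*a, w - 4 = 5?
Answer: -304178538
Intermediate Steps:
w = 9 (w = 4 + 5 = 9)
X(a) = a*(1 + a) (X(a) = (1 + a)*a = a*(1 + a))
f(j, N) = 90 (f(j, N) = 9*(1 + 9) = 9*10 = 90)
1338 + ((404 + 168)*(f(24, 7) - 573))*1101 = 1338 + ((404 + 168)*(90 - 573))*1101 = 1338 + (572*(-483))*1101 = 1338 - 276276*1101 = 1338 - 304179876 = -304178538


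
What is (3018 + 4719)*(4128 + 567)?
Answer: 36325215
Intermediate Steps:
(3018 + 4719)*(4128 + 567) = 7737*4695 = 36325215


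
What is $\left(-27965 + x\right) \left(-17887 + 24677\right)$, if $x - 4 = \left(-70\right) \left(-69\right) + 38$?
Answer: $-156801470$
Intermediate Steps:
$x = 4872$ ($x = 4 + \left(\left(-70\right) \left(-69\right) + 38\right) = 4 + \left(4830 + 38\right) = 4 + 4868 = 4872$)
$\left(-27965 + x\right) \left(-17887 + 24677\right) = \left(-27965 + 4872\right) \left(-17887 + 24677\right) = \left(-23093\right) 6790 = -156801470$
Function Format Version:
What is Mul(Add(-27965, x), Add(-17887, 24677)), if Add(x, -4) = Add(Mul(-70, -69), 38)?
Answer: -156801470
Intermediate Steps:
x = 4872 (x = Add(4, Add(Mul(-70, -69), 38)) = Add(4, Add(4830, 38)) = Add(4, 4868) = 4872)
Mul(Add(-27965, x), Add(-17887, 24677)) = Mul(Add(-27965, 4872), Add(-17887, 24677)) = Mul(-23093, 6790) = -156801470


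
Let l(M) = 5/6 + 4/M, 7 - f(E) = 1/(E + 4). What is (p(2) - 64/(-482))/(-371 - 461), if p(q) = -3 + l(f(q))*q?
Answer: 17/474288 ≈ 3.5843e-5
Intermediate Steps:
f(E) = 7 - 1/(4 + E) (f(E) = 7 - 1/(E + 4) = 7 - 1/(4 + E))
l(M) = ⅚ + 4/M (l(M) = 5*(⅙) + 4/M = ⅚ + 4/M)
p(q) = -3 + q*(⅚ + 4*(4 + q)/(27 + 7*q)) (p(q) = -3 + (⅚ + 4/(((27 + 7*q)/(4 + q))))*q = -3 + (⅚ + 4*((4 + q)/(27 + 7*q)))*q = -3 + (⅚ + 4*(4 + q)/(27 + 7*q))*q = -3 + q*(⅚ + 4*(4 + q)/(27 + 7*q)))
(p(2) - 64/(-482))/(-371 - 461) = ((-486 + 59*2² + 105*2)/(6*(27 + 7*2)) - 64/(-482))/(-371 - 461) = ((-486 + 59*4 + 210)/(6*(27 + 14)) - 64*(-1/482))/(-832) = ((⅙)*(-486 + 236 + 210)/41 + 32/241)*(-1/832) = ((⅙)*(1/41)*(-40) + 32/241)*(-1/832) = (-20/123 + 32/241)*(-1/832) = -884/29643*(-1/832) = 17/474288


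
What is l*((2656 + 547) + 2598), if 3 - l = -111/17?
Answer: 939762/17 ≈ 55280.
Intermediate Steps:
l = 162/17 (l = 3 - (-111)/17 = 3 - 1*(-111/17) = 3 + 111/17 = 162/17 ≈ 9.5294)
l*((2656 + 547) + 2598) = 162*((2656 + 547) + 2598)/17 = 162*(3203 + 2598)/17 = (162/17)*5801 = 939762/17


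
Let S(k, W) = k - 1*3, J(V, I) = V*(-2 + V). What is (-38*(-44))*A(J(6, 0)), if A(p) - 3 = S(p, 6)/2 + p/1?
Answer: 62700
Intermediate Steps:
S(k, W) = -3 + k (S(k, W) = k - 3 = -3 + k)
A(p) = 3/2 + 3*p/2 (A(p) = 3 + ((-3 + p)/2 + p/1) = 3 + ((-3 + p)*(½) + p*1) = 3 + ((-3/2 + p/2) + p) = 3 + (-3/2 + 3*p/2) = 3/2 + 3*p/2)
(-38*(-44))*A(J(6, 0)) = (-38*(-44))*(3/2 + 3*(6*(-2 + 6))/2) = 1672*(3/2 + 3*(6*4)/2) = 1672*(3/2 + (3/2)*24) = 1672*(3/2 + 36) = 1672*(75/2) = 62700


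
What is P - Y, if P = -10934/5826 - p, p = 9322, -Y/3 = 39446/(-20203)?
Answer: -549067350553/58851339 ≈ -9329.7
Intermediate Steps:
Y = 118338/20203 (Y = -118338/(-20203) = -118338*(-1)/20203 = -3*(-39446/20203) = 118338/20203 ≈ 5.8574)
P = -27160453/2913 (P = -10934/5826 - 1*9322 = -10934*1/5826 - 9322 = -5467/2913 - 9322 = -27160453/2913 ≈ -9323.9)
P - Y = -27160453/2913 - 1*118338/20203 = -27160453/2913 - 118338/20203 = -549067350553/58851339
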